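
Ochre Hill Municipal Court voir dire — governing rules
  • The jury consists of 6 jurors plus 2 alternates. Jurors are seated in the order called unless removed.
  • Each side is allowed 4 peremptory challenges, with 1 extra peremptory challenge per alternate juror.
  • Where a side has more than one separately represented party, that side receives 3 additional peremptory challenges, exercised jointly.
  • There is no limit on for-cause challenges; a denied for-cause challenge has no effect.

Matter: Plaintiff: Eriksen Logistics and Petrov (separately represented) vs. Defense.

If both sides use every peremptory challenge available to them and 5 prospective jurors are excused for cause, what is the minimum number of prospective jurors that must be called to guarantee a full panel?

28

Seats to fill: 6 + 2 alternates = 8.
Peremptories — Plaintiff: 4 + 1×2 + 3 = 9; Defense: 4 + 1×2 = 6; total 15.
For-cause removals: 5.
Minimum venire: 8 + 15 + 5 = 28.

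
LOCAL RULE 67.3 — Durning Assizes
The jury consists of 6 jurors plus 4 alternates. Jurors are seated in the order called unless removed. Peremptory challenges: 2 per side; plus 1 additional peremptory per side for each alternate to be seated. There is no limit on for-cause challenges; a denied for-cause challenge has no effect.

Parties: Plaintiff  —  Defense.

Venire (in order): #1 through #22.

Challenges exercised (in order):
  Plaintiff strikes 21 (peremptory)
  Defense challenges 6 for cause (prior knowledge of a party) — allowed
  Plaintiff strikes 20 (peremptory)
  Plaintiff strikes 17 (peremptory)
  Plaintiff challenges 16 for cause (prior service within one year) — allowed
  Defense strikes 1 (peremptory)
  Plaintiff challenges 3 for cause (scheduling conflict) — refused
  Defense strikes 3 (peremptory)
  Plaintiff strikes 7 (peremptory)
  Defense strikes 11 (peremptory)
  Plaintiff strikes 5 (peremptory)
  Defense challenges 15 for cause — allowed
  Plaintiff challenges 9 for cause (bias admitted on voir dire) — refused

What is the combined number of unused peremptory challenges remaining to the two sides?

4

Plaintiff allotment: 2 base + 1 × 4 alternates = 6. Defense allotment: 2 base + 1 × 4 alternates = 6.
Plaintiff peremptories used: #21, #20, #17, #7, #5 — 5 (for-cause on #16, #3, #9 don't count).
Defense peremptories used: #1, #3, #11 — 3 (for-cause on #6, #15 don't count).
Remaining: (6 − 5) + (6 − 3) = 4.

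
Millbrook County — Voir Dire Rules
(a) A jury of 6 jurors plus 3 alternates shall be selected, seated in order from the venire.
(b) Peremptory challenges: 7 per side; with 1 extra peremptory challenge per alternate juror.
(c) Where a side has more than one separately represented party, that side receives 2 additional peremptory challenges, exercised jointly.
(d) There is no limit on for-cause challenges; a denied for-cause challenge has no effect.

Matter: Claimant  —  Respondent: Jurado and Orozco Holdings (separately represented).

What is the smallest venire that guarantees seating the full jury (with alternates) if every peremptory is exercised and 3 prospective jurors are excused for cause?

34

Seats to fill: 6 + 3 alternates = 9.
Peremptories — Claimant: 7 + 1×3 = 10; Respondent: 7 + 1×3 + 2 = 12; total 22.
For-cause removals: 3.
Minimum venire: 9 + 22 + 3 = 34.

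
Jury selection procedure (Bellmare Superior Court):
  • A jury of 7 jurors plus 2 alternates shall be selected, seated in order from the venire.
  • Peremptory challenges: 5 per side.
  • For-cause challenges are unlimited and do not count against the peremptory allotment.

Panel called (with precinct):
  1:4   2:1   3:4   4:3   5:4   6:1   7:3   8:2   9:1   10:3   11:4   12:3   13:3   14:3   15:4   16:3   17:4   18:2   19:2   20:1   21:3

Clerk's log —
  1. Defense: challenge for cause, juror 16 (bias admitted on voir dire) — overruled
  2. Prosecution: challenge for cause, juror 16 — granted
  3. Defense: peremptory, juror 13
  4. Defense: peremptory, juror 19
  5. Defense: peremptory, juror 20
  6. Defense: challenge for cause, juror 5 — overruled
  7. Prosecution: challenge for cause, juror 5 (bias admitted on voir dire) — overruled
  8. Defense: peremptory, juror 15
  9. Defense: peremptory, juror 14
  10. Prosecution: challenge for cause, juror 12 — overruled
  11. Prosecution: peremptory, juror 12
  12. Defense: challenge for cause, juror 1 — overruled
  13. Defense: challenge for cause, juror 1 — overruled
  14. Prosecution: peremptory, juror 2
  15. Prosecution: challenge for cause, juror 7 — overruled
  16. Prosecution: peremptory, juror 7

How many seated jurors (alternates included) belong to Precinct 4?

Removed: #2, #7, #12, #13, #14, #15, #16, #19, #20.
Seated (9 incl. alternates): #1, #3, #4, #5, #6, #8, #9, #10, #11.
Of those, in Precinct 4: #1, #3, #5, #11 → 4.

4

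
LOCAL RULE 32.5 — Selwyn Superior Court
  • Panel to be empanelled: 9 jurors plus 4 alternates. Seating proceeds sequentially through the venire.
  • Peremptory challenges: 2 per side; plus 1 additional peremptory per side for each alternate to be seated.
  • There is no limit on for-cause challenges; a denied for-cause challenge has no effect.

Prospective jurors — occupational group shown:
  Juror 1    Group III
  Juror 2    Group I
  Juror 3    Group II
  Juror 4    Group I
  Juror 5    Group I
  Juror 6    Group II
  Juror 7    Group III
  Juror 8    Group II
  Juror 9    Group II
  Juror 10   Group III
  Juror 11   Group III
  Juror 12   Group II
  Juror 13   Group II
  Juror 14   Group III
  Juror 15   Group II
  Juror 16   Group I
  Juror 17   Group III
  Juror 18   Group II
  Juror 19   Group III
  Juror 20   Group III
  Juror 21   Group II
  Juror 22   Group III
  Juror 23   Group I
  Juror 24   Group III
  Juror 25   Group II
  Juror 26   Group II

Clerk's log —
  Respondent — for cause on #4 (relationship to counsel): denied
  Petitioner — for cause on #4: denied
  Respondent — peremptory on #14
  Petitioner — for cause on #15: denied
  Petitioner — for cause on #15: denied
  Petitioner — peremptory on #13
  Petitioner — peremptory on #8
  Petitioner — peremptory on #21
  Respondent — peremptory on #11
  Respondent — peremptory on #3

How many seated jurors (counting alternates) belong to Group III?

Removed: #3, #8, #11, #13, #14, #21.
Seated (13 incl. alternates): #1, #2, #4, #5, #6, #7, #9, #10, #12, #15, #16, #17, #18.
Of those, in Group III: #1, #7, #10, #17 → 4.

4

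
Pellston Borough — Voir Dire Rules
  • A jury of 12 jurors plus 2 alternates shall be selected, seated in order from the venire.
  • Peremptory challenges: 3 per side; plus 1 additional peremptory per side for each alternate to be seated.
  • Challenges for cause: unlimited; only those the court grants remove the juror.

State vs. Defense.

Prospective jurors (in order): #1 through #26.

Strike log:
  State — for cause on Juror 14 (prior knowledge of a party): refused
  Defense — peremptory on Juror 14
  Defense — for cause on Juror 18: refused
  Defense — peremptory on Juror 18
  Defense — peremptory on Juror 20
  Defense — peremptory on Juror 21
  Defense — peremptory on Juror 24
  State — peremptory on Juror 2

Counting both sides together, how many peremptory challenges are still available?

4

State allotment: 3 base + 1 × 2 alternates = 5. Defense allotment: 3 base + 1 × 2 alternates = 5.
State peremptories used: #2 — 1 (the for-cause on #14 doesn't count).
Defense peremptories used: #14, #18, #20, #21, #24 — 5 (the for-cause on #18 doesn't count).
Remaining: (5 − 1) + (5 − 5) = 4.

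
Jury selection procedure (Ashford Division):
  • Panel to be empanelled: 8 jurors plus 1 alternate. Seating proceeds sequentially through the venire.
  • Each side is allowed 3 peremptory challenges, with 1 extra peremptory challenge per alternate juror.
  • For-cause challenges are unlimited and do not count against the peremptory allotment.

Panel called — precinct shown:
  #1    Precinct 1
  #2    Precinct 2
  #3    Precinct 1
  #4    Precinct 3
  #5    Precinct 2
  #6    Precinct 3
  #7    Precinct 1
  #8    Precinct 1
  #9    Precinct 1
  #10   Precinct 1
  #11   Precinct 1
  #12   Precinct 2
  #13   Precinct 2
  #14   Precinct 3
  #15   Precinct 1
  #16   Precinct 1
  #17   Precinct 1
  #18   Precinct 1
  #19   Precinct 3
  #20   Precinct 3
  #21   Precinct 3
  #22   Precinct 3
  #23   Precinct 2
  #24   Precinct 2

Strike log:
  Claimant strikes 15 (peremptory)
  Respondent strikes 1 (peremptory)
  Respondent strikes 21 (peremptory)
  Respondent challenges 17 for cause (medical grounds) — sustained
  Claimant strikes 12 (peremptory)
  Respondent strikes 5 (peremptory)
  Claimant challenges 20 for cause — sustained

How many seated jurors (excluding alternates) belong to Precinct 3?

Removed: #1, #5, #12, #15, #17, #20, #21.
Seated jurors 1–8: #2, #3, #4, #6, #7, #8, #9, #10 (alternates #11 not counted).
Of those, in Precinct 3: #4, #6 → 2.

2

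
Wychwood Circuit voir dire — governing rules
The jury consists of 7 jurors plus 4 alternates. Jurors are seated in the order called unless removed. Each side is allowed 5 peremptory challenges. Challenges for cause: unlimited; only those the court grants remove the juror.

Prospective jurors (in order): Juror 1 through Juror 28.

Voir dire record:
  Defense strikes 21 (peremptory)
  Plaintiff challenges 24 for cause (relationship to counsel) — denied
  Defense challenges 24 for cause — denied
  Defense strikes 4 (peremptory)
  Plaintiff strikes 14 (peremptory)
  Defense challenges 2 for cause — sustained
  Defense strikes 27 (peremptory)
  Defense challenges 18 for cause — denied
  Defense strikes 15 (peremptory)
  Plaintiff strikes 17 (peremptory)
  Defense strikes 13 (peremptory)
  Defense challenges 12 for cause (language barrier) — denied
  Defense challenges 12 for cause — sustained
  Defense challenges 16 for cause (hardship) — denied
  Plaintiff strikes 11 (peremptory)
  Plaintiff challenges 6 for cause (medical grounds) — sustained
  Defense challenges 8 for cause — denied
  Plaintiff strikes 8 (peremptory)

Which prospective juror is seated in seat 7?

Removed: #2, #4, #6, #8, #11, #12, #13, #14, #15, #17, #21, #27. (#16, #18, #24 stay — for-cause denied.)
Seating in order: seats 1–7 → #1, #3, #5, #7, #9, #10, #16; alternates → #18, #19, #20, #22.
So seat 7 is #16.

16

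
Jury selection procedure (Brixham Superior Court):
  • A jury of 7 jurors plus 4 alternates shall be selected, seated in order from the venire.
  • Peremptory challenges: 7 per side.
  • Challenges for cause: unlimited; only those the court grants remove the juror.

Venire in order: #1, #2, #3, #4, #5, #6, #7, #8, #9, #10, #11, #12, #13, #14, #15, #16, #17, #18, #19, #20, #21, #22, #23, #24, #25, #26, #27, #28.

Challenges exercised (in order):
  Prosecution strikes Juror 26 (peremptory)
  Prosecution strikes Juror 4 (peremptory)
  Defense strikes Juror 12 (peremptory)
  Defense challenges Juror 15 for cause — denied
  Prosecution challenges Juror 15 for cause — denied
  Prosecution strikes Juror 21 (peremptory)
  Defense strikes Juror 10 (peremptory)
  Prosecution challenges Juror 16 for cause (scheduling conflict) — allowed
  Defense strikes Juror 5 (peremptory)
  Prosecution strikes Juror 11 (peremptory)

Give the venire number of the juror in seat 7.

Removed: #4, #5, #10, #11, #12, #16, #21, #26. (#15 stays — for-cause denied.)
Seating in order: seats 1–7 → #1, #2, #3, #6, #7, #8, #9; alternates → #13, #14, #15, #17.
So seat 7 is #9.

9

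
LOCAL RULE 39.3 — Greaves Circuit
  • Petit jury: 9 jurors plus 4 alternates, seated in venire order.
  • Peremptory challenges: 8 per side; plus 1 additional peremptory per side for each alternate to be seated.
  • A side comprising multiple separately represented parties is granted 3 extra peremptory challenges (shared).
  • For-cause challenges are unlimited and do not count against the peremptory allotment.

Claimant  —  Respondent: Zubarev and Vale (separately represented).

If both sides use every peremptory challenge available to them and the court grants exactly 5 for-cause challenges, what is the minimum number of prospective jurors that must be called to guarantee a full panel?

45

Seats to fill: 9 + 4 alternates = 13.
Peremptories — Claimant: 8 + 1×4 = 12; Respondent: 8 + 1×4 + 3 = 15; total 27.
For-cause removals: 5.
Minimum venire: 13 + 27 + 5 = 45.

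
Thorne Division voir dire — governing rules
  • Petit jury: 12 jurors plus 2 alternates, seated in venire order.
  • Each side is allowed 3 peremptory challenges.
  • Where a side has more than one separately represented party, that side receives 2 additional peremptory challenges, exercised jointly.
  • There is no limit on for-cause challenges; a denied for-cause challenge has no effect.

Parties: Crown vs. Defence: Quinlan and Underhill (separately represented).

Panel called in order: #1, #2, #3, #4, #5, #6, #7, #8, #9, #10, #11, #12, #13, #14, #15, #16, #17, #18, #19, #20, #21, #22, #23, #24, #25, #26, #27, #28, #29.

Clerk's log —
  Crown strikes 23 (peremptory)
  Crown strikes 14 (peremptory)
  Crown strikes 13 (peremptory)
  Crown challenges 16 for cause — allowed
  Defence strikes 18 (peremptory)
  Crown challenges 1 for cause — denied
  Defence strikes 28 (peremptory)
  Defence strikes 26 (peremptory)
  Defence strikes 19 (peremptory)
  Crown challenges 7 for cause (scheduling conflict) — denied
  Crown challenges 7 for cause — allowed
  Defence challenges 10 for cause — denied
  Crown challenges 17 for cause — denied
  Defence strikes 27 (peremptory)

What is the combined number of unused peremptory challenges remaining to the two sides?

0

Crown allotment: 3. Defence allotment: 3 base + 2 multi-party = 5.
Crown peremptories used: #23, #14, #13 — 3 (for-cause on #16, #1, #7, #7, #17 don't count).
Defence peremptories used: #18, #28, #26, #19, #27 — 5 (the for-cause on #10 doesn't count).
Remaining: (3 − 3) + (5 − 5) = 0.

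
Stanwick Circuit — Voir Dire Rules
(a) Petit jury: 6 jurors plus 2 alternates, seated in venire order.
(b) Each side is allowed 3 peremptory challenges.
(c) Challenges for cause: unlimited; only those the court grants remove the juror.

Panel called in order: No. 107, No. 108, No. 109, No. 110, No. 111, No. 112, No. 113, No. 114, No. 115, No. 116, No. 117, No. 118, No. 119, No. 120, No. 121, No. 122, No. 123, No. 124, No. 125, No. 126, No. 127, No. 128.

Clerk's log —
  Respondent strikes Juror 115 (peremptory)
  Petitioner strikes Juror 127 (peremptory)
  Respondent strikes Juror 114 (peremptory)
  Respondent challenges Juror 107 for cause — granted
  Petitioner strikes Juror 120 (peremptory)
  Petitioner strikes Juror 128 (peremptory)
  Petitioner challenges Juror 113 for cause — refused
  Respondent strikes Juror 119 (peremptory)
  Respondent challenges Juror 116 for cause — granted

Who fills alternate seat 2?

118

Removed: #107, #114, #115, #116, #119, #120, #127, #128. (#113 stays — for-cause denied.)
Seating in order: seats 1–6 → #108, #109, #110, #111, #112, #113; alternates → #117, #118.
So alternate 2 is #118.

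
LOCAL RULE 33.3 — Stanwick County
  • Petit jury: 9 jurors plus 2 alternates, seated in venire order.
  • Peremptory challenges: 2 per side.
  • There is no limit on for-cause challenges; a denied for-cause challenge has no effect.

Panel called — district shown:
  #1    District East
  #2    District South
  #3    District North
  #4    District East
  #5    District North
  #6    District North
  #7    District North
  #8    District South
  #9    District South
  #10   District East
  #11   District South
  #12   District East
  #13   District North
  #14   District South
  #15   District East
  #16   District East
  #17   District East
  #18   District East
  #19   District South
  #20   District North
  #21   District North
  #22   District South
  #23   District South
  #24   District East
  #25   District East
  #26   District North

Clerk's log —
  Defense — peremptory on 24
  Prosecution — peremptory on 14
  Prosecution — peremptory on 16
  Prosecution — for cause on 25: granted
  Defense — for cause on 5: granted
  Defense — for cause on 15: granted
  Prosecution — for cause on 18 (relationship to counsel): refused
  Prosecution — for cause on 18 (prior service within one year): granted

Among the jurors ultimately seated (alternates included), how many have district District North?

Removed: #5, #14, #15, #16, #18, #24, #25.
Seated (11 incl. alternates): #1, #2, #3, #4, #6, #7, #8, #9, #10, #11, #12.
Of those, in District North: #3, #6, #7 → 3.

3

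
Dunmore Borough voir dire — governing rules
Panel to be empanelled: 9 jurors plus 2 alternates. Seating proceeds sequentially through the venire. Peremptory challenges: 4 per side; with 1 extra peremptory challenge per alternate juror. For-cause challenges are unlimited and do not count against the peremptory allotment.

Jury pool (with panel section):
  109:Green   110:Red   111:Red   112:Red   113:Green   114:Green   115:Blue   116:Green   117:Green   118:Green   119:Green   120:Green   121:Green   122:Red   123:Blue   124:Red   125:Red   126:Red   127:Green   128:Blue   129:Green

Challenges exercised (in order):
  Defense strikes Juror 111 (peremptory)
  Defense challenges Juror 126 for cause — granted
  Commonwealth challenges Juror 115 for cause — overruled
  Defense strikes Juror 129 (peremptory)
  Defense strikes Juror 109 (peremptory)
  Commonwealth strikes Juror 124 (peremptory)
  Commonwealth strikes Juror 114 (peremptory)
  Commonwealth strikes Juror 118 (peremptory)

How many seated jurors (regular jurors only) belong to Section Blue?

Removed: #109, #111, #114, #118, #124, #126, #129.
Seated jurors 1–9: #110, #112, #113, #115, #116, #117, #119, #120, #121 (alternates #122, #123 not counted).
Of those, in Section Blue: #115 → 1.

1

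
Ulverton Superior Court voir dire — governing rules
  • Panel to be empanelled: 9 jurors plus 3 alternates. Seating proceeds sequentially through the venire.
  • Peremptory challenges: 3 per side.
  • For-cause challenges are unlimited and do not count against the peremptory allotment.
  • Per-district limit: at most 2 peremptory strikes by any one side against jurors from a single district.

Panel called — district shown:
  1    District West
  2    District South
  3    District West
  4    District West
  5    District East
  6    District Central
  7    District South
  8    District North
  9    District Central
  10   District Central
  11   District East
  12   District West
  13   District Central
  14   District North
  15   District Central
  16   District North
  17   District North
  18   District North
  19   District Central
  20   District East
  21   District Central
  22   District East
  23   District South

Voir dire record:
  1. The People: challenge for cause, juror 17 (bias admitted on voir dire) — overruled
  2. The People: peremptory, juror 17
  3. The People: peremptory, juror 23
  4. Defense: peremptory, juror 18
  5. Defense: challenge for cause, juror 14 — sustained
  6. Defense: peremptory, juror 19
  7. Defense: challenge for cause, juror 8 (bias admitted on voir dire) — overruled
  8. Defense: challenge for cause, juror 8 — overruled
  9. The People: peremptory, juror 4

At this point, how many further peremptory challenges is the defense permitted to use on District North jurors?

Defense peremptories so far: #18, #19 — 2 of 3 used, 1 left overall.
Against District North: #18 — 1 used; per-district cap 2 leaves 1.
Binding limit: min(1, 1) = 1.

1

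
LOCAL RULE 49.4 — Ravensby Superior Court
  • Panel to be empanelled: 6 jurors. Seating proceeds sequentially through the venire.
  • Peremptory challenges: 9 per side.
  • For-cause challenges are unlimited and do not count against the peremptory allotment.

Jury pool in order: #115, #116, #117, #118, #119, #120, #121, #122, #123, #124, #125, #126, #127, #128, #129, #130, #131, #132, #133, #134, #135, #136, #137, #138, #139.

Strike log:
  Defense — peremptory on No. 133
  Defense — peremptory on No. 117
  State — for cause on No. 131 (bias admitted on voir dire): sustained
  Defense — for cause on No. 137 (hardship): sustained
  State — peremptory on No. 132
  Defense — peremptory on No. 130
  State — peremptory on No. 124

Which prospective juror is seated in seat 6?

Removed: #117, #124, #130, #131, #132, #133, #137.
Filling seats in venire order through position 6: #115, #116, #118, #119, #120, #121.
So seat 6 is #121.

121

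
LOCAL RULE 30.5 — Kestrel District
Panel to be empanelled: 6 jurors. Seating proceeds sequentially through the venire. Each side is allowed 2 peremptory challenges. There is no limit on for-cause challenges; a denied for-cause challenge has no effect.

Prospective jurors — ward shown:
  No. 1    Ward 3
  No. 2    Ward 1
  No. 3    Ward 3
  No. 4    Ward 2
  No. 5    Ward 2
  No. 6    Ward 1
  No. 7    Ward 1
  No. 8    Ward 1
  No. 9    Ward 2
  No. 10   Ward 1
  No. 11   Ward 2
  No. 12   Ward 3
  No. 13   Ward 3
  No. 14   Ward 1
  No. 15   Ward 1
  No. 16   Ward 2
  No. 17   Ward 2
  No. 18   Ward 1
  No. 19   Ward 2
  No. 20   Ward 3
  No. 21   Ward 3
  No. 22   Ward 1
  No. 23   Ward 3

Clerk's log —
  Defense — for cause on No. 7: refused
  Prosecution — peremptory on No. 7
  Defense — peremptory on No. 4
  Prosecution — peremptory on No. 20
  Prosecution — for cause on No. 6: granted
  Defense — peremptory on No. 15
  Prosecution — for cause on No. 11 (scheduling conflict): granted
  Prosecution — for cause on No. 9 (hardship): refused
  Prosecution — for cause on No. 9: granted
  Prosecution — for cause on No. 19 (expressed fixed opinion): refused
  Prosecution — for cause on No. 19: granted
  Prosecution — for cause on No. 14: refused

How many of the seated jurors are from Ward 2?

Removed: #4, #6, #7, #9, #11, #15, #19, #20.
Seated jurors 1–6: #1, #2, #3, #5, #8, #10.
Of those, in Ward 2: #5 → 1.

1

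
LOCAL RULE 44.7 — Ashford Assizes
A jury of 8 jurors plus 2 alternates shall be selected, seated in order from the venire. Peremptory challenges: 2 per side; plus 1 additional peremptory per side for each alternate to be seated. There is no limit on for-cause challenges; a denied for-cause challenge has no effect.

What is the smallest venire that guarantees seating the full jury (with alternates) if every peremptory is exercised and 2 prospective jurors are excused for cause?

20

Seats to fill: 8 + 2 alternates = 10.
Peremptories: 2 + 1×2 = 4 per side × 2 sides = 8.
For-cause removals: 2.
Minimum venire: 10 + 8 + 2 = 20.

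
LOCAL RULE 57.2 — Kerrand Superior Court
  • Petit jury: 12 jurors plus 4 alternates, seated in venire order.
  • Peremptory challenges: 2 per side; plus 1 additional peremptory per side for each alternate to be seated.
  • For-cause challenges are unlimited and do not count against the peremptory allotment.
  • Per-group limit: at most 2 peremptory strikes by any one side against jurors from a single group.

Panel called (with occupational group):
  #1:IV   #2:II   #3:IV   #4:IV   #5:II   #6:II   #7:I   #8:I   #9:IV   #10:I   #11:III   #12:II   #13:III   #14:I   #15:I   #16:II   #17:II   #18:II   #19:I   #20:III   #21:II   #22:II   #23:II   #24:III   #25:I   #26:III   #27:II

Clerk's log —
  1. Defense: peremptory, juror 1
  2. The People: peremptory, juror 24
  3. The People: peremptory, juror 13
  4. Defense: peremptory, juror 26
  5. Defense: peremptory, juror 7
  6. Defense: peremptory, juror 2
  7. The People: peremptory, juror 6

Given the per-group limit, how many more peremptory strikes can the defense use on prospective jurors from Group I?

Defense peremptories so far: #1, #26, #7, #2 — 4 of 6 used, 2 left overall.
Against Group I: #7 — 1 used; per-group cap 2 leaves 1.
Binding limit: min(2, 1) = 1.

1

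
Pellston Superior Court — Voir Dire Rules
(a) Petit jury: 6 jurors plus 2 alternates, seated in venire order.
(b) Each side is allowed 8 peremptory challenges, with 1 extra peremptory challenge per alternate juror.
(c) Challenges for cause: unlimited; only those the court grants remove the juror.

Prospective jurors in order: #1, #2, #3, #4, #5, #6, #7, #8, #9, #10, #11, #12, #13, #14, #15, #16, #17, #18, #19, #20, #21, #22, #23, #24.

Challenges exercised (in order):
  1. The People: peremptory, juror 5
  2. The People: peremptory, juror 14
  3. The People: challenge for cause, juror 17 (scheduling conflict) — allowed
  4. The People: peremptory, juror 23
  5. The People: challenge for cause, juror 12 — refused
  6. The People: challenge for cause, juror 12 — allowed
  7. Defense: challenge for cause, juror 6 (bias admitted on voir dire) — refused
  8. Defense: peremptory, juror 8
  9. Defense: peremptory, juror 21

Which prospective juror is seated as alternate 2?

10

Removed: #5, #8, #12, #14, #17, #21, #23. (#6 stays — for-cause denied.)
Seating in order: seats 1–6 → #1, #2, #3, #4, #6, #7; alternates → #9, #10.
So alternate 2 is #10.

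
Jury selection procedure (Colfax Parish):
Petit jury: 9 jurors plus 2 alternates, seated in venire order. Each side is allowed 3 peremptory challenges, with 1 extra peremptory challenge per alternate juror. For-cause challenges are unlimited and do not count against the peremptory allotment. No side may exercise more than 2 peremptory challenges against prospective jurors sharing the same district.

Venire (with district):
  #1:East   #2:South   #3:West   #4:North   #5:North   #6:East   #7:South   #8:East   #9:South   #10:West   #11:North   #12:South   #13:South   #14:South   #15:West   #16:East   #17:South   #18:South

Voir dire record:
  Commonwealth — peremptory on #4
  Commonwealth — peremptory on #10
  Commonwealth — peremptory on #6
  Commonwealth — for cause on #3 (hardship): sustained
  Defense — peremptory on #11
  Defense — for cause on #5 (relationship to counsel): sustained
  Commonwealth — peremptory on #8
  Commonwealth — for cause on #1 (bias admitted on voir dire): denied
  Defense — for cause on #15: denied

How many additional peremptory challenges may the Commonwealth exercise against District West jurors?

Commonwealth peremptories so far: #4, #10, #6, #8 — 4 of 5 used, 1 left overall.
Against District West: #10 — 1 used; per-district cap 2 leaves 1.
Binding limit: min(1, 1) = 1.

1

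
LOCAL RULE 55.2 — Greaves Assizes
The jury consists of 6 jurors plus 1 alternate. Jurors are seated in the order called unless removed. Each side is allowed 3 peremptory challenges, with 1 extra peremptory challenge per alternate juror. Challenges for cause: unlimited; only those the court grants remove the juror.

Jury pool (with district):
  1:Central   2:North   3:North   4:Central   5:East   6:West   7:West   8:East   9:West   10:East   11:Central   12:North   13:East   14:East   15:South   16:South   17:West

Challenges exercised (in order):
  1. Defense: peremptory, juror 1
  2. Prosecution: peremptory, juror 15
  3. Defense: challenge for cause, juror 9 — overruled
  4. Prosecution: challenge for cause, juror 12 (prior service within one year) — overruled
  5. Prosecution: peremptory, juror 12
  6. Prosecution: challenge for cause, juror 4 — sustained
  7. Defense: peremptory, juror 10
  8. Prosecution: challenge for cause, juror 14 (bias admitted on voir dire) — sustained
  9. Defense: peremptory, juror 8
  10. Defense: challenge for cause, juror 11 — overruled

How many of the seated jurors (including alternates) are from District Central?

1

Removed: #1, #4, #8, #10, #12, #14, #15.
Seated (7 incl. alternates): #2, #3, #5, #6, #7, #9, #11.
Of those, in District Central: #11 → 1.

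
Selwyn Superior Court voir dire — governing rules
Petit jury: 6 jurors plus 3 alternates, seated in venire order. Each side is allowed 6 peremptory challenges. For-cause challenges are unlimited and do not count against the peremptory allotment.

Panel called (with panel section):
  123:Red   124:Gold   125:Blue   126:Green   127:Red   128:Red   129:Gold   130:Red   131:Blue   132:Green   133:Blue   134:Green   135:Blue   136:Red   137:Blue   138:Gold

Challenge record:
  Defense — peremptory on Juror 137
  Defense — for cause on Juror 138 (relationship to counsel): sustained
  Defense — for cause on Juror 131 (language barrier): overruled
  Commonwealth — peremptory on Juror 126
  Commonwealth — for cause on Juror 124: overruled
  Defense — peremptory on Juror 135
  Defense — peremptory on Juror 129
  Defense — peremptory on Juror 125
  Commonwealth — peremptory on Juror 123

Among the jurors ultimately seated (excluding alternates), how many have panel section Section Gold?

Removed: #123, #125, #126, #129, #135, #137, #138.
Seated jurors 1–6: #124, #127, #128, #130, #131, #132 (alternates #133, #134, #136 not counted).
Of those, in Section Gold: #124 → 1.

1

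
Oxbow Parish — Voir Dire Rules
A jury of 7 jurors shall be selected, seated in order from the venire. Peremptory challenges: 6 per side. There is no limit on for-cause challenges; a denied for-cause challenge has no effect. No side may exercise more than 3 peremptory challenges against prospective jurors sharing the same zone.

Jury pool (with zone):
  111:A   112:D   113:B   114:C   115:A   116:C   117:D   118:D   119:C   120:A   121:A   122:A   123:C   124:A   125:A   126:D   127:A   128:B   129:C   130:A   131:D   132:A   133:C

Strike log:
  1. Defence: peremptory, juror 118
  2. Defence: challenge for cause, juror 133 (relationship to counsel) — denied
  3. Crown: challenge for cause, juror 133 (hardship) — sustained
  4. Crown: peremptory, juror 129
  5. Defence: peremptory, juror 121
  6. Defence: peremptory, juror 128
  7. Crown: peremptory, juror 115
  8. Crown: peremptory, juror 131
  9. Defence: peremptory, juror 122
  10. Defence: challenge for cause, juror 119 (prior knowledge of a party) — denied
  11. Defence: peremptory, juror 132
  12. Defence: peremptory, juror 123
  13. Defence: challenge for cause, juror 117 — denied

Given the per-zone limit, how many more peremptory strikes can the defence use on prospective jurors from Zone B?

0

Defence peremptories so far: #118, #121, #128, #122, #132, #123 — 6 of 6 used, 0 left overall.
Against Zone B: #128 — 1 used; per-zone cap 3 leaves 2.
Binding limit: min(0, 2) = 0.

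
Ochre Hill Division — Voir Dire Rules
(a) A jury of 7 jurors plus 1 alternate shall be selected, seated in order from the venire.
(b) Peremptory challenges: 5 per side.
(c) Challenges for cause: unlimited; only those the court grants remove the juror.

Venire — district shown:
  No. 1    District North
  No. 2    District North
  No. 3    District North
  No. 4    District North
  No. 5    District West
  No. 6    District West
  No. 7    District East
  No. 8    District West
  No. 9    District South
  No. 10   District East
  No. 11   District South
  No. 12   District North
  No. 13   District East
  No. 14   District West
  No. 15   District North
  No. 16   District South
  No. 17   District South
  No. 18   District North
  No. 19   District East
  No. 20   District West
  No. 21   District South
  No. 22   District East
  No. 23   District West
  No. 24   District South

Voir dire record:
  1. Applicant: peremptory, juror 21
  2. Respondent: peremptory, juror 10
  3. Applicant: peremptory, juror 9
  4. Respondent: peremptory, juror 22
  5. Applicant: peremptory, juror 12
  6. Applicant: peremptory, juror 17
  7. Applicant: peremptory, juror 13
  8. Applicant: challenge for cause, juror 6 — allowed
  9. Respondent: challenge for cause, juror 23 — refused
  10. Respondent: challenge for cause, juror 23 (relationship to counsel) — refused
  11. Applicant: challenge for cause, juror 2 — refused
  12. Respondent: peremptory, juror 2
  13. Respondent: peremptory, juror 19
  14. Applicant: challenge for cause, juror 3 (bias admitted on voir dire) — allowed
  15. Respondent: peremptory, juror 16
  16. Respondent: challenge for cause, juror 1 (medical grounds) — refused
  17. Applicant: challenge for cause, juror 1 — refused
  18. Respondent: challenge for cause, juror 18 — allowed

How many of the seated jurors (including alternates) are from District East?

1

Removed: #2, #3, #6, #9, #10, #12, #13, #16, #17, #18, #19, #21, #22.
Seated (8 incl. alternates): #1, #4, #5, #7, #8, #11, #14, #15.
Of those, in District East: #7 → 1.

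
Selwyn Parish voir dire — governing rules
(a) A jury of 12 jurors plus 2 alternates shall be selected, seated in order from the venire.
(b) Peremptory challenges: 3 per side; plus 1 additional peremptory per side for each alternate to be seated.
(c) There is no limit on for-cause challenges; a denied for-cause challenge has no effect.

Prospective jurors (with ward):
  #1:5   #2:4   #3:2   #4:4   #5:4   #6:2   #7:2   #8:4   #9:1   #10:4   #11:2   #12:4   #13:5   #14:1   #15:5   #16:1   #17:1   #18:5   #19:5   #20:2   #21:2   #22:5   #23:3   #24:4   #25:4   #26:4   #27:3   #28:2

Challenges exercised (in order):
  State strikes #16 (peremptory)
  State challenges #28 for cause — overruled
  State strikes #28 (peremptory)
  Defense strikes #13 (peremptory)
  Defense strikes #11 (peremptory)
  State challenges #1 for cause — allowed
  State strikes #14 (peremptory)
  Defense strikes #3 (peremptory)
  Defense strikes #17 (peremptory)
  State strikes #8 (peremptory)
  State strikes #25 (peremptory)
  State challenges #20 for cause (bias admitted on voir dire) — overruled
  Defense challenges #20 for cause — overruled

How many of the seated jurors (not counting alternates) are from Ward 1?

1

Removed: #1, #3, #8, #11, #13, #14, #16, #17, #25, #28.
Seated jurors 1–12: #2, #4, #5, #6, #7, #9, #10, #12, #15, #18, #19, #20 (alternates #21, #22 not counted).
Of those, in Ward 1: #9 → 1.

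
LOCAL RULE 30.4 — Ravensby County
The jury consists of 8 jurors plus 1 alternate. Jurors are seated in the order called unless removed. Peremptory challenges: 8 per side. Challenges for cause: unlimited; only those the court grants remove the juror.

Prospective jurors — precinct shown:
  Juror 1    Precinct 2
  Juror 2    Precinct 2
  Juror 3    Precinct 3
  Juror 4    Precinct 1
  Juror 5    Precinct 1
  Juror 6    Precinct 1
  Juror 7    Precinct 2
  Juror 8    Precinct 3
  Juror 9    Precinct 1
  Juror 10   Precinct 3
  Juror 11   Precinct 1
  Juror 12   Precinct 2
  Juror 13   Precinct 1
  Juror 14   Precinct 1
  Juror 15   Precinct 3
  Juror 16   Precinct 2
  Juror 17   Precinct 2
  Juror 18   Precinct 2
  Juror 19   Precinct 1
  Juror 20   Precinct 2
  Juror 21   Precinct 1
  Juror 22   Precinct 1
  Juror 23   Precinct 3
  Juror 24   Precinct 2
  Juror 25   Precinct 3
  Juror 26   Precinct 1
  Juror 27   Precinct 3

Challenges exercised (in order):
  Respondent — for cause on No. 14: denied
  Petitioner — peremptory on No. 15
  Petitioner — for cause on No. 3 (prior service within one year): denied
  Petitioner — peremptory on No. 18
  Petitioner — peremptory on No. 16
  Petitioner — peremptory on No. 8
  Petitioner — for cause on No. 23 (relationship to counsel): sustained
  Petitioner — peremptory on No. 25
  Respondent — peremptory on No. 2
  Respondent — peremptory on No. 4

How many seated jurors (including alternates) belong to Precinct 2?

3

Removed: #2, #4, #8, #15, #16, #18, #23, #25.
Seated (9 incl. alternates): #1, #3, #5, #6, #7, #9, #10, #11, #12.
Of those, in Precinct 2: #1, #7, #12 → 3.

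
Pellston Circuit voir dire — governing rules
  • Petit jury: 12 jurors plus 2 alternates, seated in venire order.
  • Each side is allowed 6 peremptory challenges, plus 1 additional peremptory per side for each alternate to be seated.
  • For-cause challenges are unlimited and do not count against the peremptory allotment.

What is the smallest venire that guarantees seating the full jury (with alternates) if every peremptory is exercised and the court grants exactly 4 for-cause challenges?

Seats to fill: 12 + 2 alternates = 14.
Peremptories: 6 + 1×2 = 8 per side × 2 sides = 16.
For-cause removals: 4.
Minimum venire: 14 + 16 + 4 = 34.

34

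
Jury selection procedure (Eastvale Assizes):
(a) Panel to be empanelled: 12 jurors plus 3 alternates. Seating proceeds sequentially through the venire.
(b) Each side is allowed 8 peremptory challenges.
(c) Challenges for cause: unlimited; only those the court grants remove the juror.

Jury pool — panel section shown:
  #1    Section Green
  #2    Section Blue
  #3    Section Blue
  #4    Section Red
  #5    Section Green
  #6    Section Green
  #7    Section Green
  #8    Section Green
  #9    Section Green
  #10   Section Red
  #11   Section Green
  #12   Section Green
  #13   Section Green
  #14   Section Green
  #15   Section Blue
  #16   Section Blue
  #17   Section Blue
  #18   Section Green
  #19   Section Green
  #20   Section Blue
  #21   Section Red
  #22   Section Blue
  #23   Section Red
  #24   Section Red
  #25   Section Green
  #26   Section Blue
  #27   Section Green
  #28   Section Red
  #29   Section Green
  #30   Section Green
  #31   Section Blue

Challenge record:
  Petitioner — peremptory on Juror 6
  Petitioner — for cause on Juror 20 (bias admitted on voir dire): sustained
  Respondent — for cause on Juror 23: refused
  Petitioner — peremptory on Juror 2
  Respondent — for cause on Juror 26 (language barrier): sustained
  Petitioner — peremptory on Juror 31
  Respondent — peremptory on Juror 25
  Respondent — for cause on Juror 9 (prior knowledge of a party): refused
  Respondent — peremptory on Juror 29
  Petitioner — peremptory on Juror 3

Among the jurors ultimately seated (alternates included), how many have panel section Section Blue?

3

Removed: #2, #3, #6, #20, #25, #26, #29, #31.
Seated (15 incl. alternates): #1, #4, #5, #7, #8, #9, #10, #11, #12, #13, #14, #15, #16, #17, #18.
Of those, in Section Blue: #15, #16, #17 → 3.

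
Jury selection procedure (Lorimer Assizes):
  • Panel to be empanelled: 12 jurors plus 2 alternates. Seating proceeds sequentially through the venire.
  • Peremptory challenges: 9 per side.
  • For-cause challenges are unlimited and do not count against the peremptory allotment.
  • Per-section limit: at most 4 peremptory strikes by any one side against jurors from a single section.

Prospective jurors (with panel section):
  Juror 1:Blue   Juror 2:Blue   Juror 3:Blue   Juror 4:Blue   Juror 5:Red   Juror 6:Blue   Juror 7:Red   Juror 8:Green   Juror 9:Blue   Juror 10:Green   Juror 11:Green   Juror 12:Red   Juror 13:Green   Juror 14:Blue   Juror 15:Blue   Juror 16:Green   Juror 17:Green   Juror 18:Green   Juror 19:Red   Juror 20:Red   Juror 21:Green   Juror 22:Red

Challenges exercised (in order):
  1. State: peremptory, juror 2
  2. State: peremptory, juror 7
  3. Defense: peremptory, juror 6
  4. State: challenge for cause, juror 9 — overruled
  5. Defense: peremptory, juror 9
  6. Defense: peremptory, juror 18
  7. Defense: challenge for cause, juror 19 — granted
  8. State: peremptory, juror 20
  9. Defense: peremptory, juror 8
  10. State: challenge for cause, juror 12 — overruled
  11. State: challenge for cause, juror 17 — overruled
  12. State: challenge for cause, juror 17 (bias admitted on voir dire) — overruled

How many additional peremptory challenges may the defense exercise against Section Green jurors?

Defense peremptories so far: #6, #9, #18, #8 — 4 of 9 used, 5 left overall.
Against Section Green: #18, #8 — 2 used; per-section cap 4 leaves 2.
Binding limit: min(5, 2) = 2.

2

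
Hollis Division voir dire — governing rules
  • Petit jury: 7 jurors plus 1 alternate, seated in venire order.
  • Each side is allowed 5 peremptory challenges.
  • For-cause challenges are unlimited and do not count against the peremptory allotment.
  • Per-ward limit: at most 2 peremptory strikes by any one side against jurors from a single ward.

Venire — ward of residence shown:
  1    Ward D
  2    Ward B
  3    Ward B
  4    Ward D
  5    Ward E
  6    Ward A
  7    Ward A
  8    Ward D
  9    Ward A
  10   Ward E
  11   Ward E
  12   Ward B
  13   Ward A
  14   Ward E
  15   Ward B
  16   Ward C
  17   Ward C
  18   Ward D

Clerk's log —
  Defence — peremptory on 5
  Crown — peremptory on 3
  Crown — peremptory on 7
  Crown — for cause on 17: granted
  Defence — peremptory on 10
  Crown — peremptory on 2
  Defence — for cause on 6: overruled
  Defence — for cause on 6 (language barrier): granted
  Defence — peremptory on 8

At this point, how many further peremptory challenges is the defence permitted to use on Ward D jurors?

Defence peremptories so far: #5, #10, #8 — 3 of 5 used, 2 left overall.
Against Ward D: #8 — 1 used; per-ward cap 2 leaves 1.
Binding limit: min(2, 1) = 1.

1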